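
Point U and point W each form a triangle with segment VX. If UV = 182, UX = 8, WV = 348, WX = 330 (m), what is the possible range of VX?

174 < VX < 190

From triangle UVX: |182 − 8| < VX < 182 + 8, i.e. 174 < VX < 190.
From triangle WVX: 18 < VX < 678.
Both must hold, so VX lies in the intersection.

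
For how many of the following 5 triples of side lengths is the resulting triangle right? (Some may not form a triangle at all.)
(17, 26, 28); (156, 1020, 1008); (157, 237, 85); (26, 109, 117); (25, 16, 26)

1

(17,26,28): 17²+26² = 965 > 784 = 28² → acute
(156,1020,1008): 156²+1008² = 1040400 = 1020² → right
(157,237,85): 85²+157² = 31874 < 56169 = 237² → obtuse
(26,109,117): 26²+109² = 12557 < 13689 = 117² → obtuse
(25,16,26): 16²+25² = 881 > 676 = 26² → acute
1 of the 5 is right.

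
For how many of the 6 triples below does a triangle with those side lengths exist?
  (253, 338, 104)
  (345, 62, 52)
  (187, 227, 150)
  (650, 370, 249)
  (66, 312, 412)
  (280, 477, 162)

(104,253,338): 104+253 > 338 → valid
(52,62,345): 52+62 ≤ 345 → not valid
(150,187,227): 150+187 > 227 → valid
(249,370,650): 249+370 ≤ 650 → not valid
(66,312,412): 66+312 ≤ 412 → not valid
(162,280,477): 162+280 ≤ 477 → not valid
2 of the 6 triples form a triangle.

2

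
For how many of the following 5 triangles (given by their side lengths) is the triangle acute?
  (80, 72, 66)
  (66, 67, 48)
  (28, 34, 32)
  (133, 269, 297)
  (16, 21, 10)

4

(80,72,66): 66²+72² = 9540 > 6400 = 80² → acute
(66,67,48): 48²+66² = 6660 > 4489 = 67² → acute
(28,34,32): 28²+32² = 1808 > 1156 = 34² → acute
(133,269,297): 133²+269² = 90050 > 88209 = 297² → acute
(16,21,10): 10²+16² = 356 < 441 = 21² → obtuse
4 of the 5 are acute.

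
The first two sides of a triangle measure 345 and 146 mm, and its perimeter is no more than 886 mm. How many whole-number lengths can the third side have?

196

Triangle inequality: 199 < x < 491. Perimeter ≤ 886 gives x ≤ 886 − 345 − 146 = 395.
So 199 < x ≤ 395; integers 200 through 395: 196 values.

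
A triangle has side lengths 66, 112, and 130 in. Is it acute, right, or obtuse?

Compare the square of the longest side to the sum of squares of the other two: 66² + 112² = 16900 = 130².

right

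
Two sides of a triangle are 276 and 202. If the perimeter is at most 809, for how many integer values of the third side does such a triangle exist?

Triangle inequality: 74 < x < 478. Perimeter ≤ 809 gives x ≤ 809 − 276 − 202 = 331.
So 74 < x ≤ 331; integers 75 through 331: 257 values.

257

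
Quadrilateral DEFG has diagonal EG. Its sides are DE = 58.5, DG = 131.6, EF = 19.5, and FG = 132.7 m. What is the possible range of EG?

113.2 < EG < 152.2

From triangle DEG: |58.5 − 131.6| < EG < 58.5 + 131.6, i.e. 73.1 < EG < 190.1.
From triangle FEG: 113.2 < EG < 152.2.
Both must hold, so EG lies in the intersection.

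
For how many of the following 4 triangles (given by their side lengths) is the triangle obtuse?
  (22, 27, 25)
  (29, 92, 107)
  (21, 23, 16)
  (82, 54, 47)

2

(22,27,25): 22²+25² = 1109 > 729 = 27² → acute
(29,92,107): 29²+92² = 9305 < 11449 = 107² → obtuse
(21,23,16): 16²+21² = 697 > 529 = 23² → acute
(82,54,47): 47²+54² = 5125 < 6724 = 82² → obtuse
2 of the 4 are obtuse.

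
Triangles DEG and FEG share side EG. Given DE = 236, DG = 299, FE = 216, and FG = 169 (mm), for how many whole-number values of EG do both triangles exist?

From triangle DEG: 63 < EG < 535.
From triangle FEG: 47 < EG < 385.
Intersection: 63 < EG < 385, so integers 64 through 384: 321 values.

321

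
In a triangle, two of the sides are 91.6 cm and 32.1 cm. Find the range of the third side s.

By the triangle inequality, s must be less than 91.6 + 32.1 = 123.7 and greater than |91.6 − 32.1| = 59.5.

59.5 < s < 123.7 (cm)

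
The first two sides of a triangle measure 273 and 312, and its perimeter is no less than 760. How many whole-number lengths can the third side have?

Triangle inequality: 39 < x < 585. Perimeter ≥ 760 gives x ≥ 760 − 273 − 312 = 175.
So 175 ≤ x < 585; integers 175 through 584: 410 values.

410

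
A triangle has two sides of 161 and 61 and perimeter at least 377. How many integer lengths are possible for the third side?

67

Triangle inequality: 100 < x < 222. Perimeter ≥ 377 gives x ≥ 377 − 161 − 61 = 155.
So 155 ≤ x < 222; integers 155 through 221: 67 values.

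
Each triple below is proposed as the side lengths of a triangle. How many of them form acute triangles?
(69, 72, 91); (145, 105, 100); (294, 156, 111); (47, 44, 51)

2

(69,72,91): 69²+72² = 9945 > 8281 = 91² → acute
(145,105,100): 100²+105² = 21025 = 145² → right
(294,156,111): 111+156 ≤ 294, not a triangle
(47,44,51): 44²+47² = 4145 > 2601 = 51² → acute
2 of the 4 are acute.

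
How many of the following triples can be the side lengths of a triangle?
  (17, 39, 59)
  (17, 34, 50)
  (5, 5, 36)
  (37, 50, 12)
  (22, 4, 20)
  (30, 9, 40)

(17,39,59): 17+39 ≤ 59 → not valid
(17,34,50): 17+34 > 50 → valid
(5,5,36): 5+5 ≤ 36 → not valid
(12,37,50): 12+37 ≤ 50 → not valid
(4,20,22): 4+20 > 22 → valid
(9,30,40): 9+30 ≤ 40 → not valid
2 of the 6 triples form a triangle.

2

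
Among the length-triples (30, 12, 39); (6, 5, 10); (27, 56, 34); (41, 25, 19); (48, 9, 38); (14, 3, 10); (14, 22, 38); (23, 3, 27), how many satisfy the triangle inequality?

4

(12,30,39): 12+30 > 39 → valid
(5,6,10): 5+6 > 10 → valid
(27,34,56): 27+34 > 56 → valid
(19,25,41): 19+25 > 41 → valid
(9,38,48): 9+38 ≤ 48 → not valid
(3,10,14): 3+10 ≤ 14 → not valid
(14,22,38): 14+22 ≤ 38 → not valid
(3,23,27): 3+23 ≤ 27 → not valid
4 of the 8 triples form a triangle.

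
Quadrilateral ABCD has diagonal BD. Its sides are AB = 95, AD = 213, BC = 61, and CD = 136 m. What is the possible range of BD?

118 < BD < 197

From triangle ABD: |95 − 213| < BD < 95 + 213, i.e. 118 < BD < 308.
From triangle CBD: 75 < BD < 197.
Both must hold, so BD lies in the intersection.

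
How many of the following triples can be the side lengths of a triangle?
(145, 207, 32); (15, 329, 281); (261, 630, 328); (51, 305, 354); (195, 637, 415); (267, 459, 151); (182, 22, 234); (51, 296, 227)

(32,145,207): 32+145 ≤ 207 → not valid
(15,281,329): 15+281 ≤ 329 → not valid
(261,328,630): 261+328 ≤ 630 → not valid
(51,305,354): 51+305 > 354 → valid
(195,415,637): 195+415 ≤ 637 → not valid
(151,267,459): 151+267 ≤ 459 → not valid
(22,182,234): 22+182 ≤ 234 → not valid
(51,227,296): 51+227 ≤ 296 → not valid
1 of the 8 triples forms a triangle.

1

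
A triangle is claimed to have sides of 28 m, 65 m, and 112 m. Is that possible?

The longest side is 112, but the other two sum to only 93.
93 < 112, so the triangle inequality fails.

No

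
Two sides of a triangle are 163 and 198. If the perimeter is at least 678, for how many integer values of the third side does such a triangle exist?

Triangle inequality: 35 < x < 361. Perimeter ≥ 678 gives x ≥ 678 − 163 − 198 = 317.
So 317 ≤ x < 361; integers 317 through 360: 44 values.

44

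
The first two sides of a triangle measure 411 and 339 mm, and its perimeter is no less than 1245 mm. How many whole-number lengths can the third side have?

Triangle inequality: 72 < x < 750. Perimeter ≥ 1245 gives x ≥ 1245 − 411 − 339 = 495.
So 495 ≤ x < 750; integers 495 through 749: 255 values.

255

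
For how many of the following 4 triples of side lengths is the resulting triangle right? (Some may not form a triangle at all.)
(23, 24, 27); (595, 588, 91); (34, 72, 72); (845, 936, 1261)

(23,24,27): 23²+24² = 1105 > 729 = 27² → acute
(595,588,91): 91²+588² = 354025 = 595² → right
(34,72,72): 34²+72² = 6340 > 5184 = 72² → acute
(845,936,1261): 845²+936² = 1590121 = 1261² → right
2 of the 4 are right.

2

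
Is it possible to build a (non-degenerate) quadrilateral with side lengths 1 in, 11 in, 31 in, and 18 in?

For a quadrilateral, each side must be shorter than the sum of the others.
Here the longest side is 31, but the remaining 3 sides sum to only 30.

No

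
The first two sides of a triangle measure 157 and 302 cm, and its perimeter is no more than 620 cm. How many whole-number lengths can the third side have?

Triangle inequality: 145 < x < 459. Perimeter ≤ 620 gives x ≤ 620 − 157 − 302 = 161.
So 145 < x ≤ 161; integers 146 through 161: 16 values.

16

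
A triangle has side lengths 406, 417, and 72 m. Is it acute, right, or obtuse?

Compare the square of the longest side to the sum of squares of the other two: 72² + 406² = 170020 < 173889 = 417².

obtuse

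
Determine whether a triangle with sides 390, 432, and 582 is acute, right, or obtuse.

right

Compare the square of the longest side to the sum of squares of the other two: 390² + 432² = 338724 = 582².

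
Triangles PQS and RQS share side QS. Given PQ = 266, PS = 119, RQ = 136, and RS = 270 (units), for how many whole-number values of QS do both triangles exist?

From triangle PQS: 147 < QS < 385.
From triangle RQS: 134 < QS < 406.
Intersection: 147 < QS < 385, so integers 148 through 384: 237 values.

237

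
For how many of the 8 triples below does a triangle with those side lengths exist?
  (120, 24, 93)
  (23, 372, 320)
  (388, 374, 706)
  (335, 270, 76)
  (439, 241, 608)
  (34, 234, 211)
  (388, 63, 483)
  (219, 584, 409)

(24,93,120): 24+93 ≤ 120 → not valid
(23,320,372): 23+320 ≤ 372 → not valid
(374,388,706): 374+388 > 706 → valid
(76,270,335): 76+270 > 335 → valid
(241,439,608): 241+439 > 608 → valid
(34,211,234): 34+211 > 234 → valid
(63,388,483): 63+388 ≤ 483 → not valid
(219,409,584): 219+409 > 584 → valid
5 of the 8 triples form a triangle.

5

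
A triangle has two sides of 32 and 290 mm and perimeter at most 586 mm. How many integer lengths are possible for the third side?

Triangle inequality: 258 < x < 322. Perimeter ≤ 586 gives x ≤ 586 − 32 − 290 = 264.
So 258 < x ≤ 264; integers 259 through 264: 6 values.

6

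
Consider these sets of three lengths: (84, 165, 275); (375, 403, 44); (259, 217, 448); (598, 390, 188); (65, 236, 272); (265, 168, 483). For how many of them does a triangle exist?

3

(84,165,275): 84+165 ≤ 275 → not valid
(44,375,403): 44+375 > 403 → valid
(217,259,448): 217+259 > 448 → valid
(188,390,598): 188+390 ≤ 598 → not valid
(65,236,272): 65+236 > 272 → valid
(168,265,483): 168+265 ≤ 483 → not valid
3 of the 6 triples form a triangle.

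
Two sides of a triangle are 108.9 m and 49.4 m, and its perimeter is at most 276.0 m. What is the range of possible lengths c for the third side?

Triangle inequality alone gives 59.5 < c < 158.3.
The perimeter condition gives c ≤ 276.0 − 108.9 − 49.4 = 117.7.
Intersecting the two: 59.5 < c ≤ 117.7.

59.5 < c ≤ 117.7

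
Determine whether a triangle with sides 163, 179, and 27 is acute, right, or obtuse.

Compare the square of the longest side to the sum of squares of the other two: 27² + 163² = 27298 < 32041 = 179².

obtuse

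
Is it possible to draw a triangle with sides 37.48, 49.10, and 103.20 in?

No

The longest side is 103.20, but the other two sum to only 86.58.
86.58 < 103.20, so the triangle inequality fails.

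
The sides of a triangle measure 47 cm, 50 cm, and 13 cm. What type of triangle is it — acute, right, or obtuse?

Compare the square of the longest side to the sum of squares of the other two: 13² + 47² = 2378 < 2500 = 50².

obtuse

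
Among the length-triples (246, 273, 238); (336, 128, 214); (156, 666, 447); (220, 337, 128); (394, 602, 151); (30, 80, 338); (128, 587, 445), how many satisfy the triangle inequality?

3

(238,246,273): 238+246 > 273 → valid
(128,214,336): 128+214 > 336 → valid
(156,447,666): 156+447 ≤ 666 → not valid
(128,220,337): 128+220 > 337 → valid
(151,394,602): 151+394 ≤ 602 → not valid
(30,80,338): 30+80 ≤ 338 → not valid
(128,445,587): 128+445 ≤ 587 → not valid
3 of the 7 triples form a triangle.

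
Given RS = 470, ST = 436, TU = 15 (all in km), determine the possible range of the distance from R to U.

The maximum is all hops collinear in one direction: 470 + 436 + 15 = 921.
The longest hop is 470; the others sum to 451. Folding the others back against it leaves at least 470 − 451 = 19.

19 ≤ RU ≤ 921 km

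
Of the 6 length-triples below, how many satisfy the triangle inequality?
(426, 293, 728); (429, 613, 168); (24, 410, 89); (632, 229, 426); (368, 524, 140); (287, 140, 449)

1

(293,426,728): 293+426 ≤ 728 → not valid
(168,429,613): 168+429 ≤ 613 → not valid
(24,89,410): 24+89 ≤ 410 → not valid
(229,426,632): 229+426 > 632 → valid
(140,368,524): 140+368 ≤ 524 → not valid
(140,287,449): 140+287 ≤ 449 → not valid
1 of the 6 triples forms a triangle.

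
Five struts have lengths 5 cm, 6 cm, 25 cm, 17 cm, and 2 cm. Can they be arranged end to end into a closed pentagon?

Yes

A pentagon exists iff every side is shorter than the sum of the others — equivalently, the longest side is less than the sum of the rest.
Longest side 25 < 30 (sum of the remaining 4), so yes.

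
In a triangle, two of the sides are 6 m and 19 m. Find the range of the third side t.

By the triangle inequality, t must be less than 6 + 19 = 25 and greater than |6 − 19| = 13.

13 < t < 25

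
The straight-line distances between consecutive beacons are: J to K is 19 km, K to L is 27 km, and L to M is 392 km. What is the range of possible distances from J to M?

346 ≤ JM ≤ 438 km

The maximum is all hops collinear in one direction: 19 + 27 + 392 = 438.
The longest hop is 392; the others sum to 46. Folding the others back against it leaves at least 392 − 46 = 346.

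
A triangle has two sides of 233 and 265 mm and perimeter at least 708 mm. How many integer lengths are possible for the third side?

Triangle inequality: 32 < x < 498. Perimeter ≥ 708 gives x ≥ 708 − 233 − 265 = 210.
So 210 ≤ x < 498; integers 210 through 497: 288 values.

288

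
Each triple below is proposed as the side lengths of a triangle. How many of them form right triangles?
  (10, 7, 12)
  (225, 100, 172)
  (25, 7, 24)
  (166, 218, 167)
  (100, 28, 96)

2

(10,7,12): 7²+10² = 149 > 144 = 12² → acute
(225,100,172): 100²+172² = 39584 < 50625 = 225² → obtuse
(25,7,24): 7²+24² = 625 = 25² → right
(166,218,167): 166²+167² = 55445 > 47524 = 218² → acute
(100,28,96): 28²+96² = 10000 = 100² → right
2 of the 5 are right.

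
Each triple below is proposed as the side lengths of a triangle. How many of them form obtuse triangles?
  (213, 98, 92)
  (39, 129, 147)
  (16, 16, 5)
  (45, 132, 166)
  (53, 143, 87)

2

(213,98,92): 92+98 ≤ 213, not a triangle
(39,129,147): 39²+129² = 18162 < 21609 = 147² → obtuse
(16,16,5): 5²+16² = 281 > 256 = 16² → acute
(45,132,166): 45²+132² = 19449 < 27556 = 166² → obtuse
(53,143,87): 53+87 ≤ 143, not a triangle
2 of the 5 are obtuse.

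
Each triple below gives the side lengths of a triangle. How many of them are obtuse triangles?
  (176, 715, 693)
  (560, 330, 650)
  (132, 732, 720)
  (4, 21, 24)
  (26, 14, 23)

1

(176,715,693): 176²+693² = 511225 = 715² → right
(560,330,650): 330²+560² = 422500 = 650² → right
(132,732,720): 132²+720² = 535824 = 732² → right
(4,21,24): 4²+21² = 457 < 576 = 24² → obtuse
(26,14,23): 14²+23² = 725 > 676 = 26² → acute
1 of the 5 is obtuse.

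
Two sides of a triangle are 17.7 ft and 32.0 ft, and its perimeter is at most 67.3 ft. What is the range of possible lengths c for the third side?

14.3 < c ≤ 17.6 ft

Triangle inequality alone gives 14.3 < c < 49.7.
The perimeter condition gives c ≤ 67.3 − 17.7 − 32.0 = 17.6.
Intersecting the two: 14.3 < c ≤ 17.6.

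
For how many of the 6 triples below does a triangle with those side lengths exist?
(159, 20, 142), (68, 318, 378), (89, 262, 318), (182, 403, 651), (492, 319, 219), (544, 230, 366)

5

(20,142,159): 20+142 > 159 → valid
(68,318,378): 68+318 > 378 → valid
(89,262,318): 89+262 > 318 → valid
(182,403,651): 182+403 ≤ 651 → not valid
(219,319,492): 219+319 > 492 → valid
(230,366,544): 230+366 > 544 → valid
5 of the 6 triples form a triangle.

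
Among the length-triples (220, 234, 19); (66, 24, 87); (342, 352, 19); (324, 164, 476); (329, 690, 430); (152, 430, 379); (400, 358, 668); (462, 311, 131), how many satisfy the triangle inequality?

7

(19,220,234): 19+220 > 234 → valid
(24,66,87): 24+66 > 87 → valid
(19,342,352): 19+342 > 352 → valid
(164,324,476): 164+324 > 476 → valid
(329,430,690): 329+430 > 690 → valid
(152,379,430): 152+379 > 430 → valid
(358,400,668): 358+400 > 668 → valid
(131,311,462): 131+311 ≤ 462 → not valid
7 of the 8 triples form a triangle.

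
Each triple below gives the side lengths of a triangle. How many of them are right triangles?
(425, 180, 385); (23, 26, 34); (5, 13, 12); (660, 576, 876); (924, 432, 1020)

(425,180,385): 180²+385² = 180625 = 425² → right
(23,26,34): 23²+26² = 1205 > 1156 = 34² → acute
(5,13,12): 5²+12² = 169 = 13² → right
(660,576,876): 576²+660² = 767376 = 876² → right
(924,432,1020): 432²+924² = 1040400 = 1020² → right
4 of the 5 are right.

4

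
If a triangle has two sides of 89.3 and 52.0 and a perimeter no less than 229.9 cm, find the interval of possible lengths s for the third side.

88.6 ≤ s < 141.3

Triangle inequality alone gives 37.3 < s < 141.3.
The perimeter condition gives s ≥ 229.9 − 89.3 − 52.0 = 88.6.
Intersecting the two: 88.6 ≤ s < 141.3.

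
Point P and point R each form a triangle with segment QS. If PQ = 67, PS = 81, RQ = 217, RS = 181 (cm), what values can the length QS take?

36 < QS < 148

From triangle PQS: |67 − 81| < QS < 67 + 81, i.e. 14 < QS < 148.
From triangle RQS: 36 < QS < 398.
Both must hold, so QS lies in the intersection.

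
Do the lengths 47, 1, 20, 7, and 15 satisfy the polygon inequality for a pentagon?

No

For a pentagon, each side must be shorter than the sum of the others.
Here the longest side is 47, but the remaining 4 sides sum to only 43.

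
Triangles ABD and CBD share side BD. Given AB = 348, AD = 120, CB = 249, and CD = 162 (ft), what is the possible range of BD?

From triangle ABD: |348 − 120| < BD < 348 + 120, i.e. 228 < BD < 468.
From triangle CBD: 87 < BD < 411.
Both must hold, so BD lies in the intersection.

228 < BD < 411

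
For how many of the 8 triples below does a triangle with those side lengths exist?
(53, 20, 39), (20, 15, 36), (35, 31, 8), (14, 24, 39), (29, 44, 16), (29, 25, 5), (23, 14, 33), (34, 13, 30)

6

(20,39,53): 20+39 > 53 → valid
(15,20,36): 15+20 ≤ 36 → not valid
(8,31,35): 8+31 > 35 → valid
(14,24,39): 14+24 ≤ 39 → not valid
(16,29,44): 16+29 > 44 → valid
(5,25,29): 5+25 > 29 → valid
(14,23,33): 14+23 > 33 → valid
(13,30,34): 13+30 > 34 → valid
6 of the 8 triples form a triangle.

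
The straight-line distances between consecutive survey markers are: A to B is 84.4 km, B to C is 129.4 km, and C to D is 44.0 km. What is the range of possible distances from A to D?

The maximum is all hops collinear in one direction: 84.4 + 129.4 + 44.0 = 257.8.
The longest hop is 129.4; the others sum to 128.4. Folding the others back against it leaves at least 129.4 − 128.4 = 1.0.

1.0 ≤ AD ≤ 257.8 km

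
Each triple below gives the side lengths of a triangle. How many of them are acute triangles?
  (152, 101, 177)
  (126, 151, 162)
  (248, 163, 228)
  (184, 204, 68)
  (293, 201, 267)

4

(152,101,177): 101²+152² = 33305 > 31329 = 177² → acute
(126,151,162): 126²+151² = 38677 > 26244 = 162² → acute
(248,163,228): 163²+228² = 78553 > 61504 = 248² → acute
(184,204,68): 68²+184² = 38480 < 41616 = 204² → obtuse
(293,201,267): 201²+267² = 111690 > 85849 = 293² → acute
4 of the 5 are acute.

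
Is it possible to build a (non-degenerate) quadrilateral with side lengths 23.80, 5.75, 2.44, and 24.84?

Yes

A quadrilateral exists iff every side is shorter than the sum of the others — equivalently, the longest side is less than the sum of the rest.
Longest side 24.84 < 31.99 (sum of the remaining 3), so yes.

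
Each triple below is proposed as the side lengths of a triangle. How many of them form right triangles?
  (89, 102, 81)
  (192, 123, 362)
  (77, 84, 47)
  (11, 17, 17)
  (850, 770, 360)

(89,102,81): 81²+89² = 14482 > 10404 = 102² → acute
(192,123,362): 123+192 ≤ 362, not a triangle
(77,84,47): 47²+77² = 8138 > 7056 = 84² → acute
(11,17,17): 11²+17² = 410 > 289 = 17² → acute
(850,770,360): 360²+770² = 722500 = 850² → right
1 of the 5 is right.

1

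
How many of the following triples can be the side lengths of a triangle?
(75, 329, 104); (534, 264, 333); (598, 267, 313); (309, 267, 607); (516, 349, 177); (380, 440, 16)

2

(75,104,329): 75+104 ≤ 329 → not valid
(264,333,534): 264+333 > 534 → valid
(267,313,598): 267+313 ≤ 598 → not valid
(267,309,607): 267+309 ≤ 607 → not valid
(177,349,516): 177+349 > 516 → valid
(16,380,440): 16+380 ≤ 440 → not valid
2 of the 6 triples form a triangle.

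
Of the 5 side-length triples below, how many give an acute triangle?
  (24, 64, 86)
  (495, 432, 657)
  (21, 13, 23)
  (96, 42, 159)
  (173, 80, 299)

(24,64,86): 24²+64² = 4672 < 7396 = 86² → obtuse
(495,432,657): 432²+495² = 431649 = 657² → right
(21,13,23): 13²+21² = 610 > 529 = 23² → acute
(96,42,159): 42+96 ≤ 159, not a triangle
(173,80,299): 80+173 ≤ 299, not a triangle
1 of the 5 is acute.

1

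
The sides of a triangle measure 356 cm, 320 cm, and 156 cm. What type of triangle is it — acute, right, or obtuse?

right

Compare the square of the longest side to the sum of squares of the other two: 156² + 320² = 126736 = 356².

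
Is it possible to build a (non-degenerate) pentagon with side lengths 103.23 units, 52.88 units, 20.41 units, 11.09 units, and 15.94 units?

For a pentagon, each side must be shorter than the sum of the others.
Here the longest side is 103.23, but the remaining 4 sides sum to only 100.32.

No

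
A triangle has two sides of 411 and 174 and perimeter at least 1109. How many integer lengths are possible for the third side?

61

Triangle inequality: 237 < x < 585. Perimeter ≥ 1109 gives x ≥ 1109 − 411 − 174 = 524.
So 524 ≤ x < 585; integers 524 through 584: 61 values.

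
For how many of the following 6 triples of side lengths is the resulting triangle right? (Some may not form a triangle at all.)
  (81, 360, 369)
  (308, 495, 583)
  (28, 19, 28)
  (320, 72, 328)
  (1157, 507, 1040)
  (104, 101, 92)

4

(81,360,369): 81²+360² = 136161 = 369² → right
(308,495,583): 308²+495² = 339889 = 583² → right
(28,19,28): 19²+28² = 1145 > 784 = 28² → acute
(320,72,328): 72²+320² = 107584 = 328² → right
(1157,507,1040): 507²+1040² = 1338649 = 1157² → right
(104,101,92): 92²+101² = 18665 > 10816 = 104² → acute
4 of the 6 are right.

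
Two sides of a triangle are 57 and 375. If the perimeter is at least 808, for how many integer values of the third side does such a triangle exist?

Triangle inequality: 318 < x < 432. Perimeter ≥ 808 gives x ≥ 808 − 57 − 375 = 376.
So 376 ≤ x < 432; integers 376 through 431: 56 values.

56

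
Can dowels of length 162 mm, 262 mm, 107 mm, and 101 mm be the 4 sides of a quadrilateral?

Yes

A quadrilateral exists iff every side is shorter than the sum of the others — equivalently, the longest side is less than the sum of the rest.
Longest side 262 < 370 (sum of the remaining 3), so yes.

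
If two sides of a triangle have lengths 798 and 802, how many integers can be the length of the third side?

1595

The third side lies in the open interval (4, 1600).
Integers from 5 to 1599 inclusive: 1599 − 5 + 1 = 1595.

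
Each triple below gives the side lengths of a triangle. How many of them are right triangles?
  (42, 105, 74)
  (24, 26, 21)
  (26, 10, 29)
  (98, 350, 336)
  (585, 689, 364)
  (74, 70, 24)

(42,105,74): 42²+74² = 7240 < 11025 = 105² → obtuse
(24,26,21): 21²+24² = 1017 > 676 = 26² → acute
(26,10,29): 10²+26² = 776 < 841 = 29² → obtuse
(98,350,336): 98²+336² = 122500 = 350² → right
(585,689,364): 364²+585² = 474721 = 689² → right
(74,70,24): 24²+70² = 5476 = 74² → right
3 of the 6 are right.

3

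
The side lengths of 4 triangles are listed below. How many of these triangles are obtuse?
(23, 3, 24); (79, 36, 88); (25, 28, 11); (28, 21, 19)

3

(23,3,24): 3²+23² = 538 < 576 = 24² → obtuse
(79,36,88): 36²+79² = 7537 < 7744 = 88² → obtuse
(25,28,11): 11²+25² = 746 < 784 = 28² → obtuse
(28,21,19): 19²+21² = 802 > 784 = 28² → acute
3 of the 4 are obtuse.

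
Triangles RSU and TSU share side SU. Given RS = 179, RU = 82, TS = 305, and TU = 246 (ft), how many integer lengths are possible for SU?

From triangle RSU: 97 < SU < 261.
From triangle TSU: 59 < SU < 551.
Intersection: 97 < SU < 261, so integers 98 through 260: 163 values.

163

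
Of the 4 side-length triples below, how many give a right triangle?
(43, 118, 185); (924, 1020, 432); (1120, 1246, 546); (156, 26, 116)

2

(43,118,185): 43+118 ≤ 185, not a triangle
(924,1020,432): 432²+924² = 1040400 = 1020² → right
(1120,1246,546): 546²+1120² = 1552516 = 1246² → right
(156,26,116): 26+116 ≤ 156, not a triangle
2 of the 4 are right.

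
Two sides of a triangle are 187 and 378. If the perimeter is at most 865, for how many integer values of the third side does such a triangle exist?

Triangle inequality: 191 < x < 565. Perimeter ≤ 865 gives x ≤ 865 − 187 − 378 = 300.
So 191 < x ≤ 300; integers 192 through 300: 109 values.

109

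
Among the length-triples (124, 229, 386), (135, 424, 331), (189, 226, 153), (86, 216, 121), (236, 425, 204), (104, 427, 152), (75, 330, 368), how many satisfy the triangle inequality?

4

(124,229,386): 124+229 ≤ 386 → not valid
(135,331,424): 135+331 > 424 → valid
(153,189,226): 153+189 > 226 → valid
(86,121,216): 86+121 ≤ 216 → not valid
(204,236,425): 204+236 > 425 → valid
(104,152,427): 104+152 ≤ 427 → not valid
(75,330,368): 75+330 > 368 → valid
4 of the 7 triples form a triangle.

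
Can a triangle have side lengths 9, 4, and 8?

The longest side is 9, and the other two sum to 12.
Since 12 > 9, the triangle inequality holds.

Yes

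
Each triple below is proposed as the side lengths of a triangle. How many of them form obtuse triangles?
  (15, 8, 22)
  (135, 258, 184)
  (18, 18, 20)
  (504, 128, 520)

(15,8,22): 8²+15² = 289 < 484 = 22² → obtuse
(135,258,184): 135²+184² = 52081 < 66564 = 258² → obtuse
(18,18,20): 18²+18² = 648 > 400 = 20² → acute
(504,128,520): 128²+504² = 270400 = 520² → right
2 of the 4 are obtuse.

2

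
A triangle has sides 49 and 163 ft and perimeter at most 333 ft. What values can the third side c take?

Triangle inequality alone gives 114 < c < 212.
The perimeter condition gives c ≤ 333 − 49 − 163 = 121.
Intersecting the two: 114 < c ≤ 121.

114 < c ≤ 121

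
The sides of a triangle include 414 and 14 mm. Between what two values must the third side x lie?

By the triangle inequality, x must be less than 414 + 14 = 428 and greater than |414 − 14| = 400.

400 < x < 428 (mm)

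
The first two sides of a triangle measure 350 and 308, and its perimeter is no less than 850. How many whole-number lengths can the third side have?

Triangle inequality: 42 < x < 658. Perimeter ≥ 850 gives x ≥ 850 − 350 − 308 = 192.
So 192 ≤ x < 658; integers 192 through 657: 466 values.

466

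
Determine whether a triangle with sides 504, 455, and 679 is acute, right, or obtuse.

Compare the square of the longest side to the sum of squares of the other two: 455² + 504² = 461041 = 679².

right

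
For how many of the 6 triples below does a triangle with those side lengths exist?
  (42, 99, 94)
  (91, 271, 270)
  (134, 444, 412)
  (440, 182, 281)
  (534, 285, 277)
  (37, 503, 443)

5

(42,94,99): 42+94 > 99 → valid
(91,270,271): 91+270 > 271 → valid
(134,412,444): 134+412 > 444 → valid
(182,281,440): 182+281 > 440 → valid
(277,285,534): 277+285 > 534 → valid
(37,443,503): 37+443 ≤ 503 → not valid
5 of the 6 triples form a triangle.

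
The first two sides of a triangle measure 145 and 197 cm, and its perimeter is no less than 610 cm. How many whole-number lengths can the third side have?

Triangle inequality: 52 < x < 342. Perimeter ≥ 610 gives x ≥ 610 − 145 − 197 = 268.
So 268 ≤ x < 342; integers 268 through 341: 74 values.

74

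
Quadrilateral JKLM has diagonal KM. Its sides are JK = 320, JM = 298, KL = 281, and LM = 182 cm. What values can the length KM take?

99 < KM < 463

From triangle JKM: |320 − 298| < KM < 320 + 298, i.e. 22 < KM < 618.
From triangle LKM: 99 < KM < 463.
Both must hold, so KM lies in the intersection.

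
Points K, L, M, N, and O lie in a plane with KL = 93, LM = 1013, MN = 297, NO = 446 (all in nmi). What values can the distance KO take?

177 ≤ KO ≤ 1849 nmi

The maximum is all hops collinear in one direction: 93 + 1013 + 297 + 446 = 1849.
The longest hop is 1013; the others sum to 836. Folding the others back against it leaves at least 1013 − 836 = 177.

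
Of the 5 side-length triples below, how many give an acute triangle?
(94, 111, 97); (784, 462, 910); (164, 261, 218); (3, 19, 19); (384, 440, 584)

(94,111,97): 94²+97² = 18245 > 12321 = 111² → acute
(784,462,910): 462²+784² = 828100 = 910² → right
(164,261,218): 164²+218² = 74420 > 68121 = 261² → acute
(3,19,19): 3²+19² = 370 > 361 = 19² → acute
(384,440,584): 384²+440² = 341056 = 584² → right
3 of the 5 are acute.

3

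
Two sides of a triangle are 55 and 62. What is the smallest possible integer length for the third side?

8

The third side must be strictly greater than |55 − 62| = 7.
The smallest integer above 7 is 8.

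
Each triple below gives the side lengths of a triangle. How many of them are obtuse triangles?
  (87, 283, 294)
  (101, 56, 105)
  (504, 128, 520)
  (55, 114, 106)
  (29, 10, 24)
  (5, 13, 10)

2

(87,283,294): 87²+283² = 87658 > 86436 = 294² → acute
(101,56,105): 56²+101² = 13337 > 11025 = 105² → acute
(504,128,520): 128²+504² = 270400 = 520² → right
(55,114,106): 55²+106² = 14261 > 12996 = 114² → acute
(29,10,24): 10²+24² = 676 < 841 = 29² → obtuse
(5,13,10): 5²+10² = 125 < 169 = 13² → obtuse
2 of the 6 are obtuse.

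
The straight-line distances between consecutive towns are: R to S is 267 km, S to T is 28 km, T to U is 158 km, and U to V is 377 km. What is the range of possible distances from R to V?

0 ≤ RV ≤ 830 km

The maximum is all hops collinear in one direction: 267 + 28 + 158 + 377 = 830.
The longest hop is 377; the others sum to 453. Since 377 ≤ 453, the path can fold back on itself completely, so the minimum distance is 0.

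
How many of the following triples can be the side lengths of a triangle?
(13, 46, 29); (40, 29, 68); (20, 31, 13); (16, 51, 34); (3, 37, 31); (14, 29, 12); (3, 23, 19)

2

(13,29,46): 13+29 ≤ 46 → not valid
(29,40,68): 29+40 > 68 → valid
(13,20,31): 13+20 > 31 → valid
(16,34,51): 16+34 ≤ 51 → not valid
(3,31,37): 3+31 ≤ 37 → not valid
(12,14,29): 12+14 ≤ 29 → not valid
(3,19,23): 3+19 ≤ 23 → not valid
2 of the 7 triples form a triangle.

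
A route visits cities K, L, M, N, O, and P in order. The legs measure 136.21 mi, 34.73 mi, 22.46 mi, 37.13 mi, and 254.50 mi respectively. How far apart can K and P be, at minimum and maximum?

The maximum is all hops collinear in one direction: 136.21 + 34.73 + 22.46 + 37.13 + 254.50 = 485.03.
The longest hop is 254.50; the others sum to 230.53. Folding the others back against it leaves at least 254.50 − 230.53 = 23.97.

23.97 ≤ KP ≤ 485.03 mi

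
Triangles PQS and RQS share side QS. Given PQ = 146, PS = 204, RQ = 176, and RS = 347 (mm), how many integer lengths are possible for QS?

178

From triangle PQS: 58 < QS < 350.
From triangle RQS: 171 < QS < 523.
Intersection: 171 < QS < 350, so integers 172 through 349: 178 values.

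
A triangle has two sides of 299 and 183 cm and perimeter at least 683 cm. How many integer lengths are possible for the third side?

Triangle inequality: 116 < x < 482. Perimeter ≥ 683 gives x ≥ 683 − 299 − 183 = 201.
So 201 ≤ x < 482; integers 201 through 481: 281 values.

281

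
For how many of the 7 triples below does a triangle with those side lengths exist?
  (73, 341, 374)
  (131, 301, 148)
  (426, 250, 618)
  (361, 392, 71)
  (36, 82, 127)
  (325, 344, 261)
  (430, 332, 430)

(73,341,374): 73+341 > 374 → valid
(131,148,301): 131+148 ≤ 301 → not valid
(250,426,618): 250+426 > 618 → valid
(71,361,392): 71+361 > 392 → valid
(36,82,127): 36+82 ≤ 127 → not valid
(261,325,344): 261+325 > 344 → valid
(332,430,430): 332+430 > 430 → valid
5 of the 7 triples form a triangle.

5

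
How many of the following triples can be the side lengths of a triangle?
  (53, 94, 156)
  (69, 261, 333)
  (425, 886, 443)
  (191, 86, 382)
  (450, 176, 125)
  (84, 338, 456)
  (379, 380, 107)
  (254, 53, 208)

(53,94,156): 53+94 ≤ 156 → not valid
(69,261,333): 69+261 ≤ 333 → not valid
(425,443,886): 425+443 ≤ 886 → not valid
(86,191,382): 86+191 ≤ 382 → not valid
(125,176,450): 125+176 ≤ 450 → not valid
(84,338,456): 84+338 ≤ 456 → not valid
(107,379,380): 107+379 > 380 → valid
(53,208,254): 53+208 > 254 → valid
2 of the 8 triples form a triangle.

2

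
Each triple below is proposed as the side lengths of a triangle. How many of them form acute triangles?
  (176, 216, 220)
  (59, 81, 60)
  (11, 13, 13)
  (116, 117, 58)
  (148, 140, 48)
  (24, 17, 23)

(176,216,220): 176²+216² = 77632 > 48400 = 220² → acute
(59,81,60): 59²+60² = 7081 > 6561 = 81² → acute
(11,13,13): 11²+13² = 290 > 169 = 13² → acute
(116,117,58): 58²+116² = 16820 > 13689 = 117² → acute
(148,140,48): 48²+140² = 21904 = 148² → right
(24,17,23): 17²+23² = 818 > 576 = 24² → acute
5 of the 6 are acute.

5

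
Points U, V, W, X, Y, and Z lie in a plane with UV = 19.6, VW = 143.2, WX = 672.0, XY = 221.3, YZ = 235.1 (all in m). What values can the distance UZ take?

The maximum is all hops collinear in one direction: 19.6 + 143.2 + 672.0 + 221.3 + 235.1 = 1291.2.
The longest hop is 672.0; the others sum to 619.2. Folding the others back against it leaves at least 672.0 − 619.2 = 52.8.

52.8 ≤ UZ ≤ 1291.2 m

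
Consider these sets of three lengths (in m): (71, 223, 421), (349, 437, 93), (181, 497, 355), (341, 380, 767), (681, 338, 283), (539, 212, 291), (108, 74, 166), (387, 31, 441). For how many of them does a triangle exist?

3

(71,223,421): 71+223 ≤ 421 → not valid
(93,349,437): 93+349 > 437 → valid
(181,355,497): 181+355 > 497 → valid
(341,380,767): 341+380 ≤ 767 → not valid
(283,338,681): 283+338 ≤ 681 → not valid
(212,291,539): 212+291 ≤ 539 → not valid
(74,108,166): 74+108 > 166 → valid
(31,387,441): 31+387 ≤ 441 → not valid
3 of the 8 triples form a triangle.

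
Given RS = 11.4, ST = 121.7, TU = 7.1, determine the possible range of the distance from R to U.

The maximum is all hops collinear in one direction: 11.4 + 121.7 + 7.1 = 140.2.
The longest hop is 121.7; the others sum to 18.5. Folding the others back against it leaves at least 121.7 − 18.5 = 103.2.

103.2 ≤ RU ≤ 140.2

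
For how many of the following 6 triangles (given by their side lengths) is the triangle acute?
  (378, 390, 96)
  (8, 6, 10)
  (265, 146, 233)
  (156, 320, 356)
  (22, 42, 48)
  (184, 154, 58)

1

(378,390,96): 96²+378² = 152100 = 390² → right
(8,6,10): 6²+8² = 100 = 10² → right
(265,146,233): 146²+233² = 75605 > 70225 = 265² → acute
(156,320,356): 156²+320² = 126736 = 356² → right
(22,42,48): 22²+42² = 2248 < 2304 = 48² → obtuse
(184,154,58): 58²+154² = 27080 < 33856 = 184² → obtuse
1 of the 6 is acute.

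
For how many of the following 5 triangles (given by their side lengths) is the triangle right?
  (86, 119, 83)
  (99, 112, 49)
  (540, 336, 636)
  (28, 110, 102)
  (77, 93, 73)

1

(86,119,83): 83²+86² = 14285 > 14161 = 119² → acute
(99,112,49): 49²+99² = 12202 < 12544 = 112² → obtuse
(540,336,636): 336²+540² = 404496 = 636² → right
(28,110,102): 28²+102² = 11188 < 12100 = 110² → obtuse
(77,93,73): 73²+77² = 11258 > 8649 = 93² → acute
1 of the 5 is right.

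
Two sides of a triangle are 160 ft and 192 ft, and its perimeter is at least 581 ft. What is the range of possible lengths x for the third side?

229 ≤ x < 352

Triangle inequality alone gives 32 < x < 352.
The perimeter condition gives x ≥ 581 − 160 − 192 = 229.
Intersecting the two: 229 ≤ x < 352.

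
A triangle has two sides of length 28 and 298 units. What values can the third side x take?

By the triangle inequality, x must be less than 28 + 298 = 326 and greater than |28 − 298| = 270.

270 < x < 326 (units)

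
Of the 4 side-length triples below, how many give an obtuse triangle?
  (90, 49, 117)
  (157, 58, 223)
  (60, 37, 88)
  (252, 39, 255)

2

(90,49,117): 49²+90² = 10501 < 13689 = 117² → obtuse
(157,58,223): 58+157 ≤ 223, not a triangle
(60,37,88): 37²+60² = 4969 < 7744 = 88² → obtuse
(252,39,255): 39²+252² = 65025 = 255² → right
2 of the 4 are obtuse.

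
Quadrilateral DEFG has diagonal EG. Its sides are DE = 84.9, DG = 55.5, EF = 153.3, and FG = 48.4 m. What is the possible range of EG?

From triangle DEG: |84.9 − 55.5| < EG < 84.9 + 55.5, i.e. 29.4 < EG < 140.4.
From triangle FEG: 104.9 < EG < 201.7.
Both must hold, so EG lies in the intersection.

104.9 < EG < 140.4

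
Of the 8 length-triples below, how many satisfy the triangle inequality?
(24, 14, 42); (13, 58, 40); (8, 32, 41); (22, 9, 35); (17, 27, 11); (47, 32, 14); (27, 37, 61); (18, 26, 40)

3

(14,24,42): 14+24 ≤ 42 → not valid
(13,40,58): 13+40 ≤ 58 → not valid
(8,32,41): 8+32 ≤ 41 → not valid
(9,22,35): 9+22 ≤ 35 → not valid
(11,17,27): 11+17 > 27 → valid
(14,32,47): 14+32 ≤ 47 → not valid
(27,37,61): 27+37 > 61 → valid
(18,26,40): 18+26 > 40 → valid
3 of the 8 triples form a triangle.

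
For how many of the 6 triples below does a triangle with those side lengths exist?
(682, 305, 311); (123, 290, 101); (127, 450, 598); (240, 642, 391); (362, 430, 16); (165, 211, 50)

(305,311,682): 305+311 ≤ 682 → not valid
(101,123,290): 101+123 ≤ 290 → not valid
(127,450,598): 127+450 ≤ 598 → not valid
(240,391,642): 240+391 ≤ 642 → not valid
(16,362,430): 16+362 ≤ 430 → not valid
(50,165,211): 50+165 > 211 → valid
1 of the 6 triples forms a triangle.

1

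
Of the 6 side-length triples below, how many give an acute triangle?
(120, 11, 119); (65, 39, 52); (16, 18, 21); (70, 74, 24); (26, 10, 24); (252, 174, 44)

1

(120,11,119): 11²+119² = 14282 < 14400 = 120² → obtuse
(65,39,52): 39²+52² = 4225 = 65² → right
(16,18,21): 16²+18² = 580 > 441 = 21² → acute
(70,74,24): 24²+70² = 5476 = 74² → right
(26,10,24): 10²+24² = 676 = 26² → right
(252,174,44): 44+174 ≤ 252, not a triangle
1 of the 6 is acute.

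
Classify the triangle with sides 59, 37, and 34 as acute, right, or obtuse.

obtuse

Compare the square of the longest side to the sum of squares of the other two: 34² + 37² = 2525 < 3481 = 59².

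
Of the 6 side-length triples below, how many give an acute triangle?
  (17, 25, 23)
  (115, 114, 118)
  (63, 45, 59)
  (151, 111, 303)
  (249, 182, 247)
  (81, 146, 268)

(17,25,23): 17²+23² = 818 > 625 = 25² → acute
(115,114,118): 114²+115² = 26221 > 13924 = 118² → acute
(63,45,59): 45²+59² = 5506 > 3969 = 63² → acute
(151,111,303): 111+151 ≤ 303, not a triangle
(249,182,247): 182²+247² = 94133 > 62001 = 249² → acute
(81,146,268): 81+146 ≤ 268, not a triangle
4 of the 6 are acute.

4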